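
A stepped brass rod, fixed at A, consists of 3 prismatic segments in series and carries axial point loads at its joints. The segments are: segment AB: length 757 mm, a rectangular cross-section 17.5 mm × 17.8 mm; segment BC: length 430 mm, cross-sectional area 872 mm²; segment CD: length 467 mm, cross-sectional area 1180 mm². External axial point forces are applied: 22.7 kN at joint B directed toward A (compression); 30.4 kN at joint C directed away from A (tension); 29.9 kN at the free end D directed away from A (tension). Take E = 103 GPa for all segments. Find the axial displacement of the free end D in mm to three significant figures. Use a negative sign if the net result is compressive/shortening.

Internal axial forces (sectioning from the free end, tension +): N_CD = 29.9 kN, N_BC = 60.3 kN, N_AB = 37.6 kN.
A_AB = 311.5 mm².
δ_AB = 37600·757/(311.5·103000) = 0.8871 mm
δ_BC = 60300·430/(872·103000) = 0.2887 mm
δ_CD = 29900·467/(1180·103000) = 0.1149 mm
δ = Σδ_i = 1.291 mm.

1.29 mm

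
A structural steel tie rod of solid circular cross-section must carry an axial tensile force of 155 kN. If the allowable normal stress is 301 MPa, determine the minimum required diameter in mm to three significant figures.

Required area A ≥ P/σ_allow = 155000/301 = 515 mm².
For a solid circular section, d ≥ √(4A/π) = 25.61 mm.

25.6 mm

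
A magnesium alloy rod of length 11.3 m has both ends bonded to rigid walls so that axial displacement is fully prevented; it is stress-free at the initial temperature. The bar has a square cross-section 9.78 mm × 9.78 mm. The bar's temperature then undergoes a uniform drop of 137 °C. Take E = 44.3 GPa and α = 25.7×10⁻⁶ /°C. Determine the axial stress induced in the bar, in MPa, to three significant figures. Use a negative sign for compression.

156 MPa

Free thermal expansion αLΔT = 25.7e-6 · 11300 · -137 = -39.79 mm.
The walls impose strain ε = −(-39.79)/11300 = 3.5209e-03; σ = Eε = 44300 · 3.5209e-03 = 156 MPa.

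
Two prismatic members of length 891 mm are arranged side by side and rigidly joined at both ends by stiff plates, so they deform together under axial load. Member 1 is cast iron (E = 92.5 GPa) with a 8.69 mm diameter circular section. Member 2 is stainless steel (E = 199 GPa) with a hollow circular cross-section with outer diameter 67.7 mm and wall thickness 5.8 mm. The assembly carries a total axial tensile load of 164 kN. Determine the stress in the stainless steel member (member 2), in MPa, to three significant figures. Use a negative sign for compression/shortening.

142 MPa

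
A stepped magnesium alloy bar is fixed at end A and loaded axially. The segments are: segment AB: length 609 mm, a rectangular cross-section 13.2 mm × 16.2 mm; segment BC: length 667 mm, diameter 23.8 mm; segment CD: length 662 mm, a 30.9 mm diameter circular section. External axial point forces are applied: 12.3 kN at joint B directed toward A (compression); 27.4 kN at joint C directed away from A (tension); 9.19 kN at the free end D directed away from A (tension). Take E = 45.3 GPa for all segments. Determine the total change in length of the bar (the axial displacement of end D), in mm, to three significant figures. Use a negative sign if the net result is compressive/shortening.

Internal axial forces (sectioning from the free end, tension +): N_CD = 9.19 kN, N_BC = 36.59 kN, N_AB = 24.29 kN.
A_AB = 213.8 mm².
A_BC = 444.9 mm².
A_CD = 749.9 mm².
δ_AB = 24290·609/(213.8·45300) = 1.527 mm
δ_BC = 36590·667/(444.9·45300) = 1.211 mm
δ_CD = 9190·662/(749.9·45300) = 0.1791 mm
δ = Σδ_i = 2.917 mm.

2.92 mm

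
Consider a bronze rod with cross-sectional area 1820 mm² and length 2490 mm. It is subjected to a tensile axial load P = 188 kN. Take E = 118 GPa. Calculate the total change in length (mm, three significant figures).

2.18 mm

δ_mech = NL/(AE) = 188000·2490/(1820·118000) = 2.18 mm.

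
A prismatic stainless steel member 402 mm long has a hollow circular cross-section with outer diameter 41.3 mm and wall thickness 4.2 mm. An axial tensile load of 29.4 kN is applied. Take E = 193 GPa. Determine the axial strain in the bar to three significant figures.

3.11e-04

A = 489.5 mm².
σ = N/A = 60.06 MPa; ε = σ/E = 60.06/193000 = 3.112e-04.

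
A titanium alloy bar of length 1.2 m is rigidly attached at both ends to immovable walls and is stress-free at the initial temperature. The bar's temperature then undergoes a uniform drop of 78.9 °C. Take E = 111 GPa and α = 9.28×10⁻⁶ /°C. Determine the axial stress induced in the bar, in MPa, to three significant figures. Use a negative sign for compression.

Free thermal expansion αLΔT = 9.28e-6 · 1200 · -78.9 = -0.8786 mm.
The walls impose strain ε = −(-0.8786)/1200 = 7.3219e-04; σ = Eε = 111000 · 7.3219e-04 = 81.27 MPa.

81.3 MPa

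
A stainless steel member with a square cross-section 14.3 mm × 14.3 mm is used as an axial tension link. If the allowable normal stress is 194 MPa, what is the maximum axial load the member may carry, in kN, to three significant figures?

39.7 kN

A = 204.5 mm².
P_max = σ_allow · A = 194 · 204.5 = 39670 N = 39.67 kN.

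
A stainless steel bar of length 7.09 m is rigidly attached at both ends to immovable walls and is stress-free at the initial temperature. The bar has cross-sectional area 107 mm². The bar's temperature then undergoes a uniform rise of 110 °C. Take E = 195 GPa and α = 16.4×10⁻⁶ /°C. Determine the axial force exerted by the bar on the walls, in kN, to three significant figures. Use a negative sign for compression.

Free thermal expansion αLΔT = 16.4e-6 · 7090 · 110 = 12.79 mm.
The walls impose strain ε = −(12.79)/7090 = -1.8040e-03; σ = Eε = 195000 · -1.8040e-03 = -351.8 MPa.
Wall reaction R = σ·A = -351.8·107 = -37640 N = -37.64 kN.

-37.6 kN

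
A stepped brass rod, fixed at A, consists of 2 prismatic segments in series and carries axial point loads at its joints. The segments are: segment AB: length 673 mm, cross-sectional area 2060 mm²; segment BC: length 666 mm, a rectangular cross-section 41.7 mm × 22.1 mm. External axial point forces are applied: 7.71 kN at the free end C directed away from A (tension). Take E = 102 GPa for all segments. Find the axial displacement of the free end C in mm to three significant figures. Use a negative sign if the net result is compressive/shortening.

0.0793 mm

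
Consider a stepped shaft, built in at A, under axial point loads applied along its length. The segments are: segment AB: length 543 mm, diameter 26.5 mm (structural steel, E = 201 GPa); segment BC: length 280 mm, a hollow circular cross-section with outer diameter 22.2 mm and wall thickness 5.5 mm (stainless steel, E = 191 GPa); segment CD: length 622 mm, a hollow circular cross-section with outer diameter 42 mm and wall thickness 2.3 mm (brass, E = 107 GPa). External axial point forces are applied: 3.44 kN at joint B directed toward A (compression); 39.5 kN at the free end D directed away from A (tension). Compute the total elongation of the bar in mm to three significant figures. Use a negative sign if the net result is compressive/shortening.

Internal axial forces (sectioning from the free end, tension +): N_CD = 39.5 kN, N_BC = 39.5 kN, N_AB = 36.06 kN.
A_AB = 551.5 mm².
A_BC = 288.6 mm².
A_CD = 286.9 mm².
δ_AB = 36060·543/(551.5·201000) = 0.1766 mm
δ_BC = 39500·280/(288.6·191000) = 0.2007 mm
δ_CD = 39500·622/(286.9·107000) = 0.8005 mm
δ = Σδ_i = 1.178 mm.

1.18 mm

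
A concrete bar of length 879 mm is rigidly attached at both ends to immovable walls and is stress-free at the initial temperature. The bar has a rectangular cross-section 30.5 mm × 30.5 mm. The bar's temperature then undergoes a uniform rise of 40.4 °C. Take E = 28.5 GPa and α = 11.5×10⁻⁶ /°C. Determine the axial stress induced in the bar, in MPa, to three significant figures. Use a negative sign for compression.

-13.2 MPa

Free thermal expansion αLΔT = 11.5e-6 · 879 · 40.4 = 0.4084 mm.
The walls impose strain ε = −(0.4084)/879 = -4.6460e-04; σ = Eε = 28500 · -4.6460e-04 = -13.24 MPa.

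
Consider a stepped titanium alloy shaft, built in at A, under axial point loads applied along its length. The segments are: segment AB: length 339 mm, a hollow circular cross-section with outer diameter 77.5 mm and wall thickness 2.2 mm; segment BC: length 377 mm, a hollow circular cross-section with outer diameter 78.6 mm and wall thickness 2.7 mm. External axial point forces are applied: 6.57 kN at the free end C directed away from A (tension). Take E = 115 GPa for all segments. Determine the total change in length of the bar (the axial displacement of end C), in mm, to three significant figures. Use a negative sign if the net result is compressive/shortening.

0.0707 mm

Internal axial forces (sectioning from the free end, tension +): N_BC = 6.57 kN, N_AB = 6.57 kN.
A_AB = 520.4 mm².
A_BC = 643.8 mm².
δ_AB = 6570·339/(520.4·115000) = 0.03721 mm
δ_BC = 6570·377/(643.8·115000) = 0.03345 mm
δ = Σδ_i = 0.07067 mm.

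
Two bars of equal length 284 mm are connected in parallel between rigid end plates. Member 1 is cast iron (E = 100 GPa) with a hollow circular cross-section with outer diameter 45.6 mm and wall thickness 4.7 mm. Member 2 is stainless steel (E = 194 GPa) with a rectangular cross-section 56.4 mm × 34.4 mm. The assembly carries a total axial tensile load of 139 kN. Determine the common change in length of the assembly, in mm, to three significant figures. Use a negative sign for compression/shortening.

0.0904 mm

A_1 = 603.9 mm².
A_2 = 1940 mm².
Equal strain + equilibrium ⇒ each member carries load in proportion to AE: A₁E₁ = 60390000 N, A₂E₂ = 376400000 N, ΣAE = 436800000 N.
δ = PL/ΣAE = 139000·284/436800000 = 0.09038 mm.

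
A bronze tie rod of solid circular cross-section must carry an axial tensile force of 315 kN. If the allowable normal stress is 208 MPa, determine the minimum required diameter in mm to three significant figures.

Required area A ≥ P/σ_allow = 315000/208 = 1514 mm².
For a solid circular section, d ≥ √(4A/π) = 43.91 mm.

43.9 mm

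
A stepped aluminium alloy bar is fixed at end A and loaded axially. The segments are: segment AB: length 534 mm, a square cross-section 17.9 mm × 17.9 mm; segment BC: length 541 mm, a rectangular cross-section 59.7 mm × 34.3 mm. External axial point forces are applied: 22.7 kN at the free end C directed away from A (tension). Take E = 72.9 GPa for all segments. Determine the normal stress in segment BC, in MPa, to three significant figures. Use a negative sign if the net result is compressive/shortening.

11.1 MPa

Internal axial forces (sectioning from the free end, tension +): N_BC = 22.7 kN, N_AB = 22.7 kN.
A_BC = 2048 mm².
σ_BC = N_BC/A_BC = 22700/2048 = 11.09 MPa.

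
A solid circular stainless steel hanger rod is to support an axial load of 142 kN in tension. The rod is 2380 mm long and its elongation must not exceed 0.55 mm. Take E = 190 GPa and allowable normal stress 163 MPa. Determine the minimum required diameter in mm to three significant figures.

64.2 mm

Required area A ≥ P/σ_allow = 142000/163 = 871.2 mm².
For a solid circular section, d ≥ √(4A/π) = 33.3 mm.
Elongation limit: A ≥ PL/(Eδ_allow) = 142000·2380/(190000·0.55) = 3234 mm² ⇒ d ≥ 64.17 mm.
The elongation limit governs.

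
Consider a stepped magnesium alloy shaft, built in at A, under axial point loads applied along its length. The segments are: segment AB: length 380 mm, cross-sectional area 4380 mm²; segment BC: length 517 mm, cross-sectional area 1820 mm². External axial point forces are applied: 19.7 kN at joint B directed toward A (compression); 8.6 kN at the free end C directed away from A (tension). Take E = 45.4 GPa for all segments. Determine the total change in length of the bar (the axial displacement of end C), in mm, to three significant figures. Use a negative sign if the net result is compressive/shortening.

0.0326 mm

Internal axial forces (sectioning from the free end, tension +): N_BC = 8.6 kN, N_AB = -11.1 kN.
δ_AB = -11100·380/(4380·45400) = -0.02121 mm
δ_BC = 8600·517/(1820·45400) = 0.05381 mm
δ = Σδ_i = 0.0326 mm.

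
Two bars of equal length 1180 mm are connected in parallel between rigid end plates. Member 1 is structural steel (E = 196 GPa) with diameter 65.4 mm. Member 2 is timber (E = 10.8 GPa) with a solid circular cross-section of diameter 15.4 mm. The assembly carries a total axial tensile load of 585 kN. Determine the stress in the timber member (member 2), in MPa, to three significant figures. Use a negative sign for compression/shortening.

9.57 MPa

A_1 = 3359 mm².
A_2 = 186.3 mm².
Equal strain + equilibrium ⇒ each member carries load in proportion to AE: A₁E₁ = 658400000 N, A₂E₂ = 2012000 N, ΣAE = 660400000 N.
σ₂ = P·E₂/ΣAE = 585000·10800/660400000 = 9.567 MPa.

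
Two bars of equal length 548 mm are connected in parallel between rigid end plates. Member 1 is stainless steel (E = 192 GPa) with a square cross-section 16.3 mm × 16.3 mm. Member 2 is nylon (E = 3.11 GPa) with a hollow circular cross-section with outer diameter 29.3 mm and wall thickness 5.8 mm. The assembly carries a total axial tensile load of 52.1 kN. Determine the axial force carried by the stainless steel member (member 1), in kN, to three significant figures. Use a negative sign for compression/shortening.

50.8 kN

A_1 = 265.7 mm².
A_2 = 428.2 mm².
Equal strain + equilibrium ⇒ each member carries load in proportion to AE: A₁E₁ = 51010000 N, A₂E₂ = 1332000 N, ΣAE = 52340000 N.
F₁ = P·A₁E₁/ΣAE = 52100·51010000/52340000 = 50770 N.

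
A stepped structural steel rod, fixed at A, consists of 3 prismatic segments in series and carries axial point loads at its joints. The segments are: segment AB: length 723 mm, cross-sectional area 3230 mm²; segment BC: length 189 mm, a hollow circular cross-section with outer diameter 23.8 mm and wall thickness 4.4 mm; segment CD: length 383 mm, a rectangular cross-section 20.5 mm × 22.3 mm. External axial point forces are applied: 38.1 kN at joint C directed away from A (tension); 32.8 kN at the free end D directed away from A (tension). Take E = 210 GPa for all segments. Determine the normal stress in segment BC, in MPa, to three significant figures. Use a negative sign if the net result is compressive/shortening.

264 MPa

Internal axial forces (sectioning from the free end, tension +): N_CD = 32.8 kN, N_BC = 70.9 kN, N_AB = 70.9 kN.
A_BC = 268.2 mm².
σ_BC = N_BC/A_BC = 70900/268.2 = 264.4 MPa.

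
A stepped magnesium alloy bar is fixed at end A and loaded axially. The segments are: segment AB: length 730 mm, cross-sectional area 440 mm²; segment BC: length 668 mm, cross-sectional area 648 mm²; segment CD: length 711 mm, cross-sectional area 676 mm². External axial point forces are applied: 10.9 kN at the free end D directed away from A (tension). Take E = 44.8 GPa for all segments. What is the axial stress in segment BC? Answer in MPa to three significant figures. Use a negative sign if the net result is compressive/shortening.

Internal axial forces (sectioning from the free end, tension +): N_CD = 10.9 kN, N_BC = 10.9 kN, N_AB = 10.9 kN.
σ_BC = N_BC/A_BC = 10900/648 = 16.82 MPa.

16.8 MPa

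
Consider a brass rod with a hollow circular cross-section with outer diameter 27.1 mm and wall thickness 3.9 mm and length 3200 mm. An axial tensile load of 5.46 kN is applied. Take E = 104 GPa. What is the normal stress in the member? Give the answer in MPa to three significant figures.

A = 284.3 mm².
σ = N/A = 5460/284.3 = 19.21 MPa.

19.2 MPa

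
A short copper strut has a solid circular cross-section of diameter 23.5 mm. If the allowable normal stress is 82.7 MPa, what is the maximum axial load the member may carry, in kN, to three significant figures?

A = 433.7 mm².
P_max = σ_allow · A = 82.7 · 433.7 = 35870 N = 35.87 kN.

35.9 kN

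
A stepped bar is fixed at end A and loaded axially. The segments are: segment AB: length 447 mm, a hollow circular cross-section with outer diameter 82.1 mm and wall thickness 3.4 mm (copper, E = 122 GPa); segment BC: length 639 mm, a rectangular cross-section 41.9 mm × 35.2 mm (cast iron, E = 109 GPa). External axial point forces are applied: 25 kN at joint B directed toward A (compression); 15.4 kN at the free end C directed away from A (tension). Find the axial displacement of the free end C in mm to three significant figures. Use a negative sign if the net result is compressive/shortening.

Internal axial forces (sectioning from the free end, tension +): N_BC = 15.4 kN, N_AB = -9.6 kN.
A_AB = 840.6 mm².
A_BC = 1475 mm².
δ_AB = -9600·447/(840.6·122000) = -0.04184 mm
δ_BC = 15400·639/(1475·109000) = 0.06121 mm
δ = Σδ_i = 0.01937 mm.

0.0194 mm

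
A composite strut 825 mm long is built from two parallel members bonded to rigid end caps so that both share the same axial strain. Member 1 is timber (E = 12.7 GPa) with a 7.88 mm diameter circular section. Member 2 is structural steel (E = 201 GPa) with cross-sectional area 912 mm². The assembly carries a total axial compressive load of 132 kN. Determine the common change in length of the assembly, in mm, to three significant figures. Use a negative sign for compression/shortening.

A_1 = 48.77 mm².
Equal strain + equilibrium ⇒ each member carries load in proportion to AE: A₁E₁ = 619400 N, A₂E₂ = 183300000 N, ΣAE = 183900000 N.
δ = PL/ΣAE = -132000·825/183900000 = -0.5921 mm.

-0.592 mm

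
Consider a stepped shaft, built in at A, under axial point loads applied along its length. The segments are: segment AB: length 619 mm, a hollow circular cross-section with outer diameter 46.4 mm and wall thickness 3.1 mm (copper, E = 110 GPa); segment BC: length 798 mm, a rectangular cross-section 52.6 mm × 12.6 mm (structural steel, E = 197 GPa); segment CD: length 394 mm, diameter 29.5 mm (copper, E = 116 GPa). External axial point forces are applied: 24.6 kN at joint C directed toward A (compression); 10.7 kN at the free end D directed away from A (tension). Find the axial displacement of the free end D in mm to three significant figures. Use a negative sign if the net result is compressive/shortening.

Internal axial forces (sectioning from the free end, tension +): N_CD = 10.7 kN, N_BC = -13.9 kN, N_AB = -13.9 kN.
A_AB = 421.7 mm².
A_BC = 662.8 mm².
A_CD = 683.5 mm².
δ_AB = -13900·619/(421.7·110000) = -0.1855 mm
δ_BC = -13900·798/(662.8·197000) = -0.08496 mm
δ_CD = 10700·394/(683.5·116000) = 0.05317 mm
δ = Σδ_i = -0.2173 mm.

-0.217 mm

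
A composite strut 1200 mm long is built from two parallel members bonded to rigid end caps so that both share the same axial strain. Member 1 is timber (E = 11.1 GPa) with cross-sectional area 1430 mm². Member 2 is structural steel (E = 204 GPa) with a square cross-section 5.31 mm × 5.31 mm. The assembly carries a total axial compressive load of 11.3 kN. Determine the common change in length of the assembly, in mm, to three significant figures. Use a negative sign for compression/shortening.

-0.627 mm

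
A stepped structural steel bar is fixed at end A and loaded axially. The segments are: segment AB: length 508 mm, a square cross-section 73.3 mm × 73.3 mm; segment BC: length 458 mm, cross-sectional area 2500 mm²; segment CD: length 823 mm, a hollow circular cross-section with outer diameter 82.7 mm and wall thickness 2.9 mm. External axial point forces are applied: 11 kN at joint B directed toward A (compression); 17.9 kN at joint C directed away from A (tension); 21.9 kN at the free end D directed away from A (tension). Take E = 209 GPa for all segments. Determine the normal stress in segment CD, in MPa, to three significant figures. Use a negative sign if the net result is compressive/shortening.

Internal axial forces (sectioning from the free end, tension +): N_CD = 21.9 kN, N_BC = 39.8 kN, N_AB = 28.8 kN.
A_CD = 727 mm².
σ_CD = N_CD/A_CD = 21900/727 = 30.12 MPa.

30.1 MPa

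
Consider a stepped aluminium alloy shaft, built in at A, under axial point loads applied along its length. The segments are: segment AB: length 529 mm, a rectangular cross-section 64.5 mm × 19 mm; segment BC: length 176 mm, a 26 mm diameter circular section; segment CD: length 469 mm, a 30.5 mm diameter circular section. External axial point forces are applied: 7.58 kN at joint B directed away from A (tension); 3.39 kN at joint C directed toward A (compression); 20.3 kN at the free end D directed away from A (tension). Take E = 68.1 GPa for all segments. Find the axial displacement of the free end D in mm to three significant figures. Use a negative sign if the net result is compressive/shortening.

0.429 mm

Internal axial forces (sectioning from the free end, tension +): N_CD = 20.3 kN, N_BC = 16.91 kN, N_AB = 24.49 kN.
A_AB = 1226 mm².
A_BC = 530.9 mm².
A_CD = 730.6 mm².
δ_AB = 24490·529/(1226·68100) = 0.1552 mm
δ_BC = 16910·176/(530.9·68100) = 0.08231 mm
δ_CD = 20300·469/(730.6·68100) = 0.1914 mm
δ = Σδ_i = 0.4289 mm.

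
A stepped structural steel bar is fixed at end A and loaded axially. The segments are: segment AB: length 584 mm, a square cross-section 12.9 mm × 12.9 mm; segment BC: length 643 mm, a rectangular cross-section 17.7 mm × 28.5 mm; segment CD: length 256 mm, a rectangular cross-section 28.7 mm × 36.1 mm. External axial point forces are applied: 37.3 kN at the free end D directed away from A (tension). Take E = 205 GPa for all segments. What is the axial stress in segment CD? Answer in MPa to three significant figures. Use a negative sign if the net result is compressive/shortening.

Internal axial forces (sectioning from the free end, tension +): N_CD = 37.3 kN, N_BC = 37.3 kN, N_AB = 37.3 kN.
A_CD = 1036 mm².
σ_CD = N_CD/A_CD = 37300/1036 = 36 MPa.

36.0 MPa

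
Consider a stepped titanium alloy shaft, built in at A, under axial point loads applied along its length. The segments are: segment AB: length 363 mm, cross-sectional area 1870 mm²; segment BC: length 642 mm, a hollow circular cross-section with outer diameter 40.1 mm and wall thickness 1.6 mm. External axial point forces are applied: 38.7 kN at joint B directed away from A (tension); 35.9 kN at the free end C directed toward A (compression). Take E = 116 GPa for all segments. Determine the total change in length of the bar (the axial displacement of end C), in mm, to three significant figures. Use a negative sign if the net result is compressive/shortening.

Internal axial forces (sectioning from the free end, tension +): N_BC = -35.9 kN, N_AB = 2.8 kN.
A_BC = 193.5 mm².
δ_AB = 2800·363/(1870·116000) = 0.004686 mm
δ_BC = -35900·642/(193.5·116000) = -1.027 mm
δ = Σδ_i = -1.022 mm.

-1.02 mm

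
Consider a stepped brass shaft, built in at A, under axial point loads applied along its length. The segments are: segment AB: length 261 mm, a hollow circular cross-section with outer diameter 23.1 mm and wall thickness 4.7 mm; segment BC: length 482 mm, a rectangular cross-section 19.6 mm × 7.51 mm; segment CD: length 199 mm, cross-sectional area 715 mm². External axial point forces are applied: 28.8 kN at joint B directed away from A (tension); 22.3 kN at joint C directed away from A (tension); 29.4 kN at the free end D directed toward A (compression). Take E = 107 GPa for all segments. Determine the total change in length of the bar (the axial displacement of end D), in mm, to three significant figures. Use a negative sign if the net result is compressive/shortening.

-0.0989 mm

Internal axial forces (sectioning from the free end, tension +): N_CD = -29.4 kN, N_BC = -7.1 kN, N_AB = 21.7 kN.
A_AB = 271.7 mm².
A_BC = 147.2 mm².
δ_AB = 21700·261/(271.7·107000) = 0.1948 mm
δ_BC = -7100·482/(147.2·107000) = -0.2173 mm
δ_CD = -29400·199/(715·107000) = -0.07647 mm
δ = Σδ_i = -0.09893 mm.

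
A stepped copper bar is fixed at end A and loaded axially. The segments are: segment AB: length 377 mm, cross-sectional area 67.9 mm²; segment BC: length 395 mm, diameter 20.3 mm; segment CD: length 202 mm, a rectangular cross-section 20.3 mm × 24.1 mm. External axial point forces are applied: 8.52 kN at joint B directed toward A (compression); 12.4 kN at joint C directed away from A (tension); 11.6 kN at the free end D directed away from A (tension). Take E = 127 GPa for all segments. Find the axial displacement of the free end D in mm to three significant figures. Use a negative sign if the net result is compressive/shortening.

0.945 mm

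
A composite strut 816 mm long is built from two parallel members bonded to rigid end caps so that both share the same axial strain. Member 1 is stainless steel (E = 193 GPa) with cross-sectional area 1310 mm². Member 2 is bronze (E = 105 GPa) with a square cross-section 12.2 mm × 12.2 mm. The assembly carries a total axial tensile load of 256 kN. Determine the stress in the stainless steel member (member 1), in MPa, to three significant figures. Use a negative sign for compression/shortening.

A_2 = 148.8 mm².
Equal strain + equilibrium ⇒ each member carries load in proportion to AE: A₁E₁ = 252800000 N, A₂E₂ = 15630000 N, ΣAE = 268500000 N.
σ₁ = P·E₁/ΣAE = 256000·193000/268500000 = 184 MPa.

184 MPa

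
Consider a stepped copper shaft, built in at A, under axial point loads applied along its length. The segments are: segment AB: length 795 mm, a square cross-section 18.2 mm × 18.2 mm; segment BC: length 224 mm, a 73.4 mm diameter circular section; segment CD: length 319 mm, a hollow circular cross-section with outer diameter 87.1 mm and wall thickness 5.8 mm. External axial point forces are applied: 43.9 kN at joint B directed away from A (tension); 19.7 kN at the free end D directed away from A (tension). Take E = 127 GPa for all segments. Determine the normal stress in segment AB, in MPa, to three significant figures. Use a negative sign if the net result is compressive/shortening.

192 MPa

Internal axial forces (sectioning from the free end, tension +): N_CD = 19.7 kN, N_BC = 19.7 kN, N_AB = 63.6 kN.
A_AB = 331.2 mm².
σ_AB = N_AB/A_AB = 63600/331.2 = 192 MPa.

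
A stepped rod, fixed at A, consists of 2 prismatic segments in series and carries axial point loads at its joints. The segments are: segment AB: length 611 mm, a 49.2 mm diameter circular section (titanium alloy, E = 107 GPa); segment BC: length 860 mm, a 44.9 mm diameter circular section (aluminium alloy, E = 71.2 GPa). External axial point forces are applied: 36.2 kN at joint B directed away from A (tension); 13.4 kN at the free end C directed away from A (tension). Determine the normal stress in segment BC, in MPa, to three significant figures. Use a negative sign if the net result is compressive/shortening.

Internal axial forces (sectioning from the free end, tension +): N_BC = 13.4 kN, N_AB = 49.6 kN.
A_BC = 1583 mm².
σ_BC = N_BC/A_BC = 13400/1583 = 8.463 MPa.

8.46 MPa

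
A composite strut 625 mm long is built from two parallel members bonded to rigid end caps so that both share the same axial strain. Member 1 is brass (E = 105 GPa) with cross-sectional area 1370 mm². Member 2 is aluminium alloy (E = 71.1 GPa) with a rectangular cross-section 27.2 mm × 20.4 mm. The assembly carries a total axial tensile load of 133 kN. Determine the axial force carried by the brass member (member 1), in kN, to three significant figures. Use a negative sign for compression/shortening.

104 kN

A_2 = 554.9 mm².
Equal strain + equilibrium ⇒ each member carries load in proportion to AE: A₁E₁ = 143800000 N, A₂E₂ = 39450000 N, ΣAE = 183300000 N.
F₁ = P·A₁E₁/ΣAE = 133000·143800000/183300000 = 104400 N.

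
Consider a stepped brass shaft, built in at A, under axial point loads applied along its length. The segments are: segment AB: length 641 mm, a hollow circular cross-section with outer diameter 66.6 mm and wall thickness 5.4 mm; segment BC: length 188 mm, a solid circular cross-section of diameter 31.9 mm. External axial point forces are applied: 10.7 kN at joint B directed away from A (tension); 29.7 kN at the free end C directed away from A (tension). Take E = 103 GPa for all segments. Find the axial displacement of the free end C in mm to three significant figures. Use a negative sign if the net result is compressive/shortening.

Internal axial forces (sectioning from the free end, tension +): N_BC = 29.7 kN, N_AB = 40.4 kN.
A_AB = 1038 mm².
A_BC = 799.2 mm².
δ_AB = 40400·641/(1038·103000) = 0.2422 mm
δ_BC = 29700·188/(799.2·103000) = 0.06783 mm
δ = Σδ_i = 0.31 mm.

0.310 mm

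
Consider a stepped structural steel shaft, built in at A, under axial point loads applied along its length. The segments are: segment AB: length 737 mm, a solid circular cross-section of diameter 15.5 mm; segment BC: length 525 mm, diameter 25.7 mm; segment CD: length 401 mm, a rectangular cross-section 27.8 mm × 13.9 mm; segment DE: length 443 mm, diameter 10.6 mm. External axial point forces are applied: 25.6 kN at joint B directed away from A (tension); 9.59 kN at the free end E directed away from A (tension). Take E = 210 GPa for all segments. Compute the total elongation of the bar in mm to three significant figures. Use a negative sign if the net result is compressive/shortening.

Internal axial forces (sectioning from the free end, tension +): N_DE = 9.59 kN, N_CD = 9.59 kN, N_BC = 9.59 kN, N_AB = 35.19 kN.
A_AB = 188.7 mm².
A_BC = 518.7 mm².
A_CD = 386.4 mm².
A_DE = 88.25 mm².
δ_AB = 35190·737/(188.7·210000) = 0.6545 mm
δ_BC = 9590·525/(518.7·210000) = 0.04622 mm
δ_CD = 9590·401/(386.4·210000) = 0.04739 mm
δ_DE = 9590·443/(88.25·210000) = 0.2292 mm
δ = Σδ_i = 0.9774 mm.

0.977 mm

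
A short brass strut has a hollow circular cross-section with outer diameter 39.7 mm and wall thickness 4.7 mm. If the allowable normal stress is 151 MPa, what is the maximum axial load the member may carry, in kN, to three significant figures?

A = 516.8 mm².
P_max = σ_allow · A = 151 · 516.8 = 78040 N = 78.04 kN.

78.0 kN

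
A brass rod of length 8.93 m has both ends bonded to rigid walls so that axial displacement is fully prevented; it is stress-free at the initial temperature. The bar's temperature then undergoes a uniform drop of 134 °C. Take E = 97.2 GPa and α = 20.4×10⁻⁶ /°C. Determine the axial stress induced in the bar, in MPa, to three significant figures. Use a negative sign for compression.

Free thermal expansion αLΔT = 20.4e-6 · 8930 · -134 = -24.41 mm.
The walls impose strain ε = −(-24.41)/8930 = 2.7336e-03; σ = Eε = 97200 · 2.7336e-03 = 265.7 MPa.

266 MPa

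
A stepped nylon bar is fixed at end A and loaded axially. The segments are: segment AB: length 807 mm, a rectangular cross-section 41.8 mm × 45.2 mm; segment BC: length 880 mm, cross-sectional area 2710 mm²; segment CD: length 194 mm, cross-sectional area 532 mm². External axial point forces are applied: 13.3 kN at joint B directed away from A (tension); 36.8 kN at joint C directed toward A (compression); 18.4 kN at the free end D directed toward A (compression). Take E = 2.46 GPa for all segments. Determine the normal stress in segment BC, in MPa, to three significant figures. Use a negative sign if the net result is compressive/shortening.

Internal axial forces (sectioning from the free end, tension +): N_CD = -18.4 kN, N_BC = -55.2 kN, N_AB = -41.9 kN.
σ_BC = N_BC/A_BC = -55200/2710 = -20.37 MPa.

-20.4 MPa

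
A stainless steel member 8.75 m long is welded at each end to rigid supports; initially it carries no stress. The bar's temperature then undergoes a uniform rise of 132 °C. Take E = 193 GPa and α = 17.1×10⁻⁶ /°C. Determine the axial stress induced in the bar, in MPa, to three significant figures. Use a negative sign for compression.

-436 MPa

Free thermal expansion αLΔT = 17.1e-6 · 8750 · 132 = 19.75 mm.
The walls impose strain ε = −(19.75)/8750 = -2.2572e-03; σ = Eε = 193000 · -2.2572e-03 = -435.6 MPa.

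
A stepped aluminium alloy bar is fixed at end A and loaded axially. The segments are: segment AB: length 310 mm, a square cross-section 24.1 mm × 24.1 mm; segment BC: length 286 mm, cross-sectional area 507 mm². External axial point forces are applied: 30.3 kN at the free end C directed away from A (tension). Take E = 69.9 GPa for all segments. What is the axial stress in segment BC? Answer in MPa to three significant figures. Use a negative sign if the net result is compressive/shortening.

59.8 MPa

Internal axial forces (sectioning from the free end, tension +): N_BC = 30.3 kN, N_AB = 30.3 kN.
σ_BC = N_BC/A_BC = 30300/507 = 59.76 MPa.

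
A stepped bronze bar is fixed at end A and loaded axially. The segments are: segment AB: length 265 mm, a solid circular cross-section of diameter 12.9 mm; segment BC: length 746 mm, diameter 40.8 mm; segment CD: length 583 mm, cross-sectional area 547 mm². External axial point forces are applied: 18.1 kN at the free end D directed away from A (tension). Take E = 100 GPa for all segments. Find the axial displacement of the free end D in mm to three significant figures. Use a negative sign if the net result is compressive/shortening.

0.663 mm

Internal axial forces (sectioning from the free end, tension +): N_CD = 18.1 kN, N_BC = 18.1 kN, N_AB = 18.1 kN.
A_AB = 130.7 mm².
A_BC = 1307 mm².
δ_AB = 18100·265/(130.7·100000) = 0.367 mm
δ_BC = 18100·746/(1307·100000) = 0.1033 mm
δ_CD = 18100·583/(547·100000) = 0.1929 mm
δ = Σδ_i = 0.6632 mm.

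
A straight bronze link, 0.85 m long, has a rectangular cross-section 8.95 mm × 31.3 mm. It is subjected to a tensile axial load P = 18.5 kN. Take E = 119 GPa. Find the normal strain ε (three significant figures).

A = 280.1 mm².
σ = N/A = 66.04 MPa; ε = σ/E = 66.04/119000 = 5.550e-04.

5.55e-04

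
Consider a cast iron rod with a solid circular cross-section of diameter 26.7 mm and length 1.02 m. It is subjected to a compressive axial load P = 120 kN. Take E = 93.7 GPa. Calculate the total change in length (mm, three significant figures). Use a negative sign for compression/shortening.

A = 559.9 mm².
δ_mech = NL/(AE) = -120000·1020/(559.9·93700) = -2.333 mm.

-2.33 mm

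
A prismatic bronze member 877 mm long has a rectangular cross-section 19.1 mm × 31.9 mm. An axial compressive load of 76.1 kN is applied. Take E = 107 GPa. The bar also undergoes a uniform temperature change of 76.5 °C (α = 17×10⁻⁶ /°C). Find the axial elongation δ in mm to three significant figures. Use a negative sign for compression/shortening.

A = 609.3 mm².
δ_mech = NL/(AE) = -76100·877/(609.3·107000) = -1.024 mm.
δ_thermal = αLΔT = 17e-6·877·76.5 = 1.141 mm.
δ = δ_mech + δ_thermal = 0.1168 mm.

0.117 mm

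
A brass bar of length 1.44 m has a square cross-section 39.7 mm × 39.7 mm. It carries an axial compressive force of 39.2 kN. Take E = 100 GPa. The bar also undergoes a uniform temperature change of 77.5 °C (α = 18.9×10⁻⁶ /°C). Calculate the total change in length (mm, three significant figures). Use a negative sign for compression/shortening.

1.75 mm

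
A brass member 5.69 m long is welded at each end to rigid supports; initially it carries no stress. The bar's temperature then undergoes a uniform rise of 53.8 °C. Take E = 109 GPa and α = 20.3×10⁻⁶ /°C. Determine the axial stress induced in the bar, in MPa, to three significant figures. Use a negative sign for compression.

-119 MPa

Free thermal expansion αLΔT = 20.3e-6 · 5690 · 53.8 = 6.214 mm.
The walls impose strain ε = −(6.214)/5690 = -1.0921e-03; σ = Eε = 109000 · -1.0921e-03 = -119 MPa.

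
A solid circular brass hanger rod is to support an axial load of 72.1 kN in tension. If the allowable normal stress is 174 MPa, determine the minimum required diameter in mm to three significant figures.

Required area A ≥ P/σ_allow = 72100/174 = 414.4 mm².
For a solid circular section, d ≥ √(4A/π) = 22.97 mm.

23.0 mm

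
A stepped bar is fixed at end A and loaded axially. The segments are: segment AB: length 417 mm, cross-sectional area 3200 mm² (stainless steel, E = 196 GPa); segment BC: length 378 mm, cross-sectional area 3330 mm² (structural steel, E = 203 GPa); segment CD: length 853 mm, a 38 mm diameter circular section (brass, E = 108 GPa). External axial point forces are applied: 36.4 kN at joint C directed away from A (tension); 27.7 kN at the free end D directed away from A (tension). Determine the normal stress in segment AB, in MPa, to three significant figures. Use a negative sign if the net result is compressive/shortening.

20.0 MPa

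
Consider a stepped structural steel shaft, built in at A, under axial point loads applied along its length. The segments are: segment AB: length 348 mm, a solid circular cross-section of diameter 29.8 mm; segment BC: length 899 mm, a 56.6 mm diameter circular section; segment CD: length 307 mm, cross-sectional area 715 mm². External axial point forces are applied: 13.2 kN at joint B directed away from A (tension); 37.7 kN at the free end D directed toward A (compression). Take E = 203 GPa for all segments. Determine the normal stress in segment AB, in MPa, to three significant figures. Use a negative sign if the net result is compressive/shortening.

-35.1 MPa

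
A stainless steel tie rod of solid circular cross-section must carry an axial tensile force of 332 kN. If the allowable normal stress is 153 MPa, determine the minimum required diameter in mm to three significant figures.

52.6 mm

Required area A ≥ P/σ_allow = 332000/153 = 2170 mm².
For a solid circular section, d ≥ √(4A/π) = 52.56 mm.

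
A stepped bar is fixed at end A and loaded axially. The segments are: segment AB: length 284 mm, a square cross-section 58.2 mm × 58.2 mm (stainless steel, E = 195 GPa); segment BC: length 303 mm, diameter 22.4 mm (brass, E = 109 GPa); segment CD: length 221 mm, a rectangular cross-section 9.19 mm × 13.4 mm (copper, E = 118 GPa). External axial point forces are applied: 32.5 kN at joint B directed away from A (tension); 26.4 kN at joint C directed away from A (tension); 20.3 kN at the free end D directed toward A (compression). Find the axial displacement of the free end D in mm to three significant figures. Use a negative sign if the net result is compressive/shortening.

Internal axial forces (sectioning from the free end, tension +): N_CD = -20.3 kN, N_BC = 6.1 kN, N_AB = 38.6 kN.
A_AB = 3387 mm².
A_BC = 394.1 mm².
A_CD = 123.1 mm².
δ_AB = 38600·284/(3387·195000) = 0.0166 mm
δ_BC = 6100·303/(394.1·109000) = 0.04303 mm
δ_CD = -20300·221/(123.1·118000) = -0.3087 mm
δ = Σδ_i = -0.2491 mm.

-0.249 mm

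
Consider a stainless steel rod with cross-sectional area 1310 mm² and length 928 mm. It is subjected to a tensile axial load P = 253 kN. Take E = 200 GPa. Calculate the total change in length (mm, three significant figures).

0.896 mm

δ_mech = NL/(AE) = 253000·928/(1310·200000) = 0.8961 mm.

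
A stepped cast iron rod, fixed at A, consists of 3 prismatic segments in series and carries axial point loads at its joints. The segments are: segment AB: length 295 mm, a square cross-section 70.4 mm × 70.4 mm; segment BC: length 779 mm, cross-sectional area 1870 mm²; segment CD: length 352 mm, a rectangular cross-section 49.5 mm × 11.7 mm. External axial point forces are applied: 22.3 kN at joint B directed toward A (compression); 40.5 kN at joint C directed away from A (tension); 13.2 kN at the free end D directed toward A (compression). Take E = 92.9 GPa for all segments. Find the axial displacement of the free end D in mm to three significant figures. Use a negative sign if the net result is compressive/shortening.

Internal axial forces (sectioning from the free end, tension +): N_CD = -13.2 kN, N_BC = 27.3 kN, N_AB = 5 kN.
A_AB = 4956 mm².
A_CD = 579.1 mm².
δ_AB = 5000·295/(4956·92900) = 0.003204 mm
δ_BC = 27300·779/(1870·92900) = 0.1224 mm
δ_CD = -13200·352/(579.1·92900) = -0.08636 mm
δ = Σδ_i = 0.03926 mm.

0.0393 mm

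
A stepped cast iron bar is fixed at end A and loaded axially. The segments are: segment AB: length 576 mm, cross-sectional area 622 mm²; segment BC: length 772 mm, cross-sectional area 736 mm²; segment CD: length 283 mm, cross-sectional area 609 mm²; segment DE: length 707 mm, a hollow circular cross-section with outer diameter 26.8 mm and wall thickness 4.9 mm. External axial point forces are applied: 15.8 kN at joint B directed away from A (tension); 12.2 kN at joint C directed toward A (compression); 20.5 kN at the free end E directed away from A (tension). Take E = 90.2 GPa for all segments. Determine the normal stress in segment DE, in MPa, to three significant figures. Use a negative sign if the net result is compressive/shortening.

60.8 MPa

Internal axial forces (sectioning from the free end, tension +): N_DE = 20.5 kN, N_CD = 20.5 kN, N_BC = 8.3 kN, N_AB = 24.1 kN.
A_DE = 337.1 mm².
σ_DE = N_DE/A_DE = 20500/337.1 = 60.81 MPa.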